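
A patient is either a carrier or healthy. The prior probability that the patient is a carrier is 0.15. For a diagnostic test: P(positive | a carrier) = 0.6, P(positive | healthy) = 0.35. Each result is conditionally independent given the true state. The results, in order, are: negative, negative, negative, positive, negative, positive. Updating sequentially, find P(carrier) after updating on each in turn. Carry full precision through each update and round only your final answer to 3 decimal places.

0.069

After 'negative': P(carrier) = 0.4·0.1500 / (0.4·0.1500 + 0.65·0.8500) ≈ 0.0980
After 'negative': P(carrier) = 0.4·0.0980 / (0.4·0.0980 + 0.65·0.9020) ≈ 0.0626
After 'negative': P(carrier) = 0.4·0.0626 / (0.4·0.0626 + 0.65·0.9374) ≈ 0.0395
After 'positive': P(carrier) = 0.6·0.0395 / (0.6·0.0395 + 0.35·0.9605) ≈ 0.0659
After 'negative': P(carrier) = 0.4·0.0659 / (0.4·0.0659 + 0.65·0.9341) ≈ 0.0416
After 'positive': P(carrier) = 0.6·0.0416 / (0.6·0.0416 + 0.35·0.9584) ≈ 0.0692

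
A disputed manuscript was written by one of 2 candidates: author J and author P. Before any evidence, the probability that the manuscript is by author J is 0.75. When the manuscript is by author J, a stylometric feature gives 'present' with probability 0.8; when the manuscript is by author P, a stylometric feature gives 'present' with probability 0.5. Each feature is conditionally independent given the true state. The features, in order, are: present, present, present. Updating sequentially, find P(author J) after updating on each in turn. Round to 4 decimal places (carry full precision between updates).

0.9247

After 'present': P(author J) = 0.8·0.7500 / (0.8·0.7500 + 0.5·0.2500) ≈ 0.8276
After 'present': P(author J) = 0.8·0.8276 / (0.8·0.8276 + 0.5·0.1724) ≈ 0.8848
After 'present': P(author J) = 0.8·0.8848 / (0.8·0.8848 + 0.5·0.1152) ≈ 0.9247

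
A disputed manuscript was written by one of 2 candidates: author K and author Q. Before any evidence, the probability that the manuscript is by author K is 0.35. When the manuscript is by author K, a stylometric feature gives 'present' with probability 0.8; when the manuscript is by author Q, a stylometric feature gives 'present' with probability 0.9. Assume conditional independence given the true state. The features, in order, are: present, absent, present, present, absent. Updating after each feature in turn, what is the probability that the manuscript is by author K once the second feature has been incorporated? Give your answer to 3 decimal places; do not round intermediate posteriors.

0.489

After 'present': P(author K) = 0.8·0.3500 / (0.8·0.3500 + 0.9·0.6500) ≈ 0.3237
After 'absent': P(author K) = 0.2·0.3237 / (0.2·0.3237 + 0.1·0.6763) ≈ 0.4891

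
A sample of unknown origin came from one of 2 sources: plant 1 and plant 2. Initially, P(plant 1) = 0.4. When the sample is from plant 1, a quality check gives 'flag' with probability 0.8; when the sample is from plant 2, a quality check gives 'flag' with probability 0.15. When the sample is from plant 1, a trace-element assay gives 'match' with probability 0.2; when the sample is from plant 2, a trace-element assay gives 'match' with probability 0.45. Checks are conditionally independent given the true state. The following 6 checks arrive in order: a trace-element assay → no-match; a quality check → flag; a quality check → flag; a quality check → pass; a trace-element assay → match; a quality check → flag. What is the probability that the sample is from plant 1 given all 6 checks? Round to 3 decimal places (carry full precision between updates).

After a trace-element assay='no-match': P(plant 1) = 0.8·0.4000 / (0.8·0.4000 + 0.55·0.6000) ≈ 0.4923
After a quality check='flag': P(plant 1) = 0.8·0.4923 / (0.8·0.4923 + 0.15·0.5077) ≈ 0.8380
After a quality check='flag': P(plant 1) = 0.8·0.8380 / (0.8·0.8380 + 0.15·0.1620) ≈ 0.9650
After a quality check='pass': P(plant 1) = 0.2·0.9650 / (0.2·0.9650 + 0.85·0.0350) ≈ 0.8665
After a trace-element assay='match': P(plant 1) = 0.2·0.8665 / (0.2·0.8665 + 0.45·0.1335) ≈ 0.7426
After a quality check='flag': P(plant 1) = 0.8·0.7426 / (0.8·0.7426 + 0.15·0.2574) ≈ 0.9390

0.939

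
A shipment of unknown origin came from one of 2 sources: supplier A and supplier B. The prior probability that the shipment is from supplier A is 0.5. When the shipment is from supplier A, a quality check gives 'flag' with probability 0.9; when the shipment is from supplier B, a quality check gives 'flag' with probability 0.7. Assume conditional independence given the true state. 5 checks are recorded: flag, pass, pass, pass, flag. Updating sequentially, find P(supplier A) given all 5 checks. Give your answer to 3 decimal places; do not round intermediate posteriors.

0.058

Apply Bayes' rule sequentially, carrying P(supplier A) forward.
After 'flag': P(supplier A) = 0.9·0.5000 / (0.9·0.5000 + 0.7·0.5000) ≈ 0.5625
After 'pass': P(supplier A) = 0.1·0.5625 / (0.1·0.5625 + 0.3·0.4375) ≈ 0.3000
After 'pass': P(supplier A) = 0.1·0.3000 / (0.1·0.3000 + 0.3·0.7000) ≈ 0.1250
After 'pass': P(supplier A) = 0.1·0.1250 / (0.1·0.1250 + 0.3·0.8750) ≈ 0.0455
After 'flag': P(supplier A) = 0.9·0.0455 / (0.9·0.0455 + 0.7·0.9545) ≈ 0.0577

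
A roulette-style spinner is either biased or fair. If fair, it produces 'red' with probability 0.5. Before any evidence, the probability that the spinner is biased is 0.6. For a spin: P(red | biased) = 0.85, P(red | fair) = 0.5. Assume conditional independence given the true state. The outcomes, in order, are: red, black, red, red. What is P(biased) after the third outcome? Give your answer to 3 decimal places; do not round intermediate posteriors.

Apply Bayes' rule sequentially, carrying P(biased) forward.
After 'red': P(biased) = 0.85·0.6000 / (0.85·0.6000 + 0.5·0.4000) ≈ 0.7183
After 'black': P(biased) = 0.15·0.7183 / (0.15·0.7183 + 0.5·0.2817) ≈ 0.4334
After 'red': P(biased) = 0.85·0.4334 / (0.85·0.4334 + 0.5·0.5666) ≈ 0.5653

0.565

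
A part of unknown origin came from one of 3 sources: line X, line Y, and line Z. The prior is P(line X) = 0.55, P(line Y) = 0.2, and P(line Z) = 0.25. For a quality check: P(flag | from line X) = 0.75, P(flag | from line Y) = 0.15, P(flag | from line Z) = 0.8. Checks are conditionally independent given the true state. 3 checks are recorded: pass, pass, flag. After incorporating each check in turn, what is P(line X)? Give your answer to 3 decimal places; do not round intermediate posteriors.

After 'pass': normaliser = 0.25·0.5500 + 0.85·0.2000 + 0.2·0.2500; P(line X) ≈ 0.3846, P(line Y) ≈ 0.4755, P(line Z) ≈ 0.1399
After 'pass': normaliser = 0.25·0.3846 + 0.85·0.4755 + 0.2·0.1399; P(line X) ≈ 0.1820, P(line Y) ≈ 0.7651, P(line Z) ≈ 0.0529
After 'flag': normaliser = 0.75·0.1820 + 0.15·0.7651 + 0.8·0.0529; P(line X) ≈ 0.4649, P(line Y) ≈ 0.3908, P(line Z) ≈ 0.1443

0.465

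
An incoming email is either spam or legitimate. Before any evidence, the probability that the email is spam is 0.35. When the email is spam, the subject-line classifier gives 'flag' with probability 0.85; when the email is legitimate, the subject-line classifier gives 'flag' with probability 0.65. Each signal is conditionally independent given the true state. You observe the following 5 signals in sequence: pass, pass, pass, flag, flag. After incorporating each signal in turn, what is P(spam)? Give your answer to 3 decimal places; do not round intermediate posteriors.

0.068

After 'pass': P(spam) = 0.15·0.3500 / (0.15·0.3500 + 0.35·0.6500) ≈ 0.1875
After 'pass': P(spam) = 0.15·0.1875 / (0.15·0.1875 + 0.35·0.8125) ≈ 0.0900
After 'pass': P(spam) = 0.15·0.0900 / (0.15·0.0900 + 0.35·0.9100) ≈ 0.0407
After 'flag': P(spam) = 0.85·0.0407 / (0.85·0.0407 + 0.65·0.9593) ≈ 0.0525
After 'flag': P(spam) = 0.85·0.0525 / (0.85·0.0525 + 0.65·0.9475) ≈ 0.0676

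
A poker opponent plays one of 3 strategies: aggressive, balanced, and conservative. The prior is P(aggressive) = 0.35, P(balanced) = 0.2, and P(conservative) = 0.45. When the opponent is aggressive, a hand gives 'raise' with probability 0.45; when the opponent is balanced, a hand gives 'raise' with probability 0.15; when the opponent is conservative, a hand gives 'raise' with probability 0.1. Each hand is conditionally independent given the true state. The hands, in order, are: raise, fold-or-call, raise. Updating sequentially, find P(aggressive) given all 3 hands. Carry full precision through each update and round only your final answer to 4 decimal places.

After 'raise': normaliser = 0.45·0.3500 + 0.15·0.2000 + 0.1·0.4500; P(aggressive) ≈ 0.6774, P(balanced) ≈ 0.1290, P(conservative) ≈ 0.1935
After 'fold-or-call': normaliser = 0.55·0.6774 + 0.85·0.1290 + 0.9·0.1935; P(aggressive) ≈ 0.5676, P(balanced) ≈ 0.1671, P(conservative) ≈ 0.2654
After 'raise': normaliser = 0.45·0.5676 + 0.15·0.1671 + 0.1·0.2654; P(aggressive) ≈ 0.8319, P(balanced) ≈ 0.0816, P(conservative) ≈ 0.0864

0.8319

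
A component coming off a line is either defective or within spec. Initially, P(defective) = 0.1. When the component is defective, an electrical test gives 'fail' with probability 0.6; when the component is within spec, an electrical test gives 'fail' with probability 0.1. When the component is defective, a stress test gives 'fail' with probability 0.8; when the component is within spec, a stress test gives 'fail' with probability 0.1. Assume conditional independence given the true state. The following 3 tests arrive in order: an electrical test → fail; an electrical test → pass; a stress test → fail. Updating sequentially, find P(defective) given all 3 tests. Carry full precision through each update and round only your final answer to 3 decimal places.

0.703

After an electrical test='fail': P(defective) = 0.6·0.1000 / (0.6·0.1000 + 0.1·0.9000) ≈ 0.4000
After an electrical test='pass': P(defective) = 0.4·0.4000 / (0.4·0.4000 + 0.9·0.6000) ≈ 0.2286
After a stress test='fail': P(defective) = 0.8·0.2286 / (0.8·0.2286 + 0.1·0.7714) ≈ 0.7033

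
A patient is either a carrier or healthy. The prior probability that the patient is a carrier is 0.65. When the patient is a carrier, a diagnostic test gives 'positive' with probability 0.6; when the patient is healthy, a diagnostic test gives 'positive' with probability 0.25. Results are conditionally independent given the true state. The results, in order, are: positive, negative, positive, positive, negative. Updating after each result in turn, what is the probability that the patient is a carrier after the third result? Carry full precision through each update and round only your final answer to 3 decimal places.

0.851

Apply Bayes' rule sequentially, carrying P(carrier) forward.
After 'positive': P(carrier) = 0.6·0.6500 / (0.6·0.6500 + 0.25·0.3500) ≈ 0.8168
After 'negative': P(carrier) = 0.4·0.8168 / (0.4·0.8168 + 0.75·0.1832) ≈ 0.7039
After 'positive': P(carrier) = 0.6·0.7039 / (0.6·0.7039 + 0.25·0.2961) ≈ 0.8509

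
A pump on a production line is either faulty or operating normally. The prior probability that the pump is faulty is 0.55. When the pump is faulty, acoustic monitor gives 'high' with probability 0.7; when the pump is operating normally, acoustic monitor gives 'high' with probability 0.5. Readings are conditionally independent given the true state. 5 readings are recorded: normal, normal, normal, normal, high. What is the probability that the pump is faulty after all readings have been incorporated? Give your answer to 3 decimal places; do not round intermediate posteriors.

Each posterior becomes the prior for the next update.
After 'normal': P(faulty) = 0.3·0.5500 / (0.3·0.5500 + 0.5·0.4500) ≈ 0.4231
After 'normal': P(faulty) = 0.3·0.4231 / (0.3·0.4231 + 0.5·0.5769) ≈ 0.3056
After 'normal': P(faulty) = 0.3·0.3056 / (0.3·0.3056 + 0.5·0.6944) ≈ 0.2089
After 'normal': P(faulty) = 0.3·0.2089 / (0.3·0.2089 + 0.5·0.7911) ≈ 0.1367
After 'high': P(faulty) = 0.7·0.1367 / (0.7·0.1367 + 0.5·0.8633) ≈ 0.1815

0.182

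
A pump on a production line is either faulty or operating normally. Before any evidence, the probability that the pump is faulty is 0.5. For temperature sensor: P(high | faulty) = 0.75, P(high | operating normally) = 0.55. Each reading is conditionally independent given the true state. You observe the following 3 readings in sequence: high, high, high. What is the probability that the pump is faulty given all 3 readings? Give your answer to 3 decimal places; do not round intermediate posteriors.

After 'high': P(faulty) = 0.75·0.5000 / (0.75·0.5000 + 0.55·0.5000) ≈ 0.5769
After 'high': P(faulty) = 0.75·0.5769 / (0.75·0.5769 + 0.55·0.4231) ≈ 0.6503
After 'high': P(faulty) = 0.75·0.6503 / (0.75·0.6503 + 0.55·0.3497) ≈ 0.7172

0.717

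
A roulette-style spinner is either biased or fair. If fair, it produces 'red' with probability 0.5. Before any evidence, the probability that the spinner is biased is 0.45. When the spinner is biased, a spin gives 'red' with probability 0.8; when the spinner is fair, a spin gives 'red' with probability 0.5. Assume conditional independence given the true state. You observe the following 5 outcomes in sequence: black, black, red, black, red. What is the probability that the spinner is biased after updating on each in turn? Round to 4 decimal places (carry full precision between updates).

Each posterior becomes the prior for the next update.
After 'black': P(biased) = 0.2·0.4500 / (0.2·0.4500 + 0.5·0.5500) ≈ 0.2466
After 'black': P(biased) = 0.2·0.2466 / (0.2·0.2466 + 0.5·0.7534) ≈ 0.1158
After 'red': P(biased) = 0.8·0.1158 / (0.8·0.1158 + 0.5·0.8842) ≈ 0.1732
After 'black': P(biased) = 0.2·0.1732 / (0.2·0.1732 + 0.5·0.8268) ≈ 0.0773
After 'red': P(biased) = 0.8·0.0773 / (0.8·0.0773 + 0.5·0.9227) ≈ 0.1182

0.1182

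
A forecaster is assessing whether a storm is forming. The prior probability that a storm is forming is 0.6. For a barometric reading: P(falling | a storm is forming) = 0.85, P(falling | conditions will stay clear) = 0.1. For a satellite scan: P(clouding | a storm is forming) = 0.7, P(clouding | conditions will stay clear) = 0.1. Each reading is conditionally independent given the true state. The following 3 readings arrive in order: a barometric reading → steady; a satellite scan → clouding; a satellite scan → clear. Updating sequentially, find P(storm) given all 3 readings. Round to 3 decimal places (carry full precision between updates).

After a barometric reading='steady': P(storm) = 0.15·0.6000 / (0.15·0.6000 + 0.9·0.4000) ≈ 0.2000
After a satellite scan='clouding': P(storm) = 0.7·0.2000 / (0.7·0.2000 + 0.1·0.8000) ≈ 0.6364
After a satellite scan='clear': P(storm) = 0.3·0.6364 / (0.3·0.6364 + 0.9·0.3636) ≈ 0.3684

0.368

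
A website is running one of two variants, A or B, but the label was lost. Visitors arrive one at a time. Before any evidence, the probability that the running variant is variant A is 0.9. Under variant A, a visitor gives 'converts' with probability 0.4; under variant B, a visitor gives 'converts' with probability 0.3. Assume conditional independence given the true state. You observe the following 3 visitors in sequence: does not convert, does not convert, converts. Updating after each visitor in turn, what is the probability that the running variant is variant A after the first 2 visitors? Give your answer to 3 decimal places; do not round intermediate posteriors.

After 'does not convert': P(A) = 0.6·0.9000 / (0.6·0.9000 + 0.7·0.1000) ≈ 0.8852
After 'does not convert': P(A) = 0.6·0.8852 / (0.6·0.8852 + 0.7·0.1148) ≈ 0.8686

0.869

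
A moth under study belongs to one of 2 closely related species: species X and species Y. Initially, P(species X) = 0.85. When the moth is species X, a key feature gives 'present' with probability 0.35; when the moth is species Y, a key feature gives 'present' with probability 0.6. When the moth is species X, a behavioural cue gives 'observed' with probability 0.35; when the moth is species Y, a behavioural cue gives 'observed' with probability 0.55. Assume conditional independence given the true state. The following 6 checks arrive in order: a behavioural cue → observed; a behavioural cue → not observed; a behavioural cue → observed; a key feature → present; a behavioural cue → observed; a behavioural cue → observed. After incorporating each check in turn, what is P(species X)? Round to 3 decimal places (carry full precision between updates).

0.439

After a behavioural cue='observed': P(species X) = 0.35·0.8500 / (0.35·0.8500 + 0.55·0.1500) ≈ 0.7829
After a behavioural cue='not observed': P(species X) = 0.65·0.7829 / (0.65·0.7829 + 0.45·0.2171) ≈ 0.8389
After a behavioural cue='observed': P(species X) = 0.35·0.8389 / (0.35·0.8389 + 0.55·0.1611) ≈ 0.7682
After a key feature='present': P(species X) = 0.35·0.7682 / (0.35·0.7682 + 0.6·0.2318) ≈ 0.6591
After a behavioural cue='observed': P(species X) = 0.35·0.6591 / (0.35·0.6591 + 0.55·0.3409) ≈ 0.5517
After a behavioural cue='observed': P(species X) = 0.35·0.5517 / (0.35·0.5517 + 0.55·0.4483) ≈ 0.4392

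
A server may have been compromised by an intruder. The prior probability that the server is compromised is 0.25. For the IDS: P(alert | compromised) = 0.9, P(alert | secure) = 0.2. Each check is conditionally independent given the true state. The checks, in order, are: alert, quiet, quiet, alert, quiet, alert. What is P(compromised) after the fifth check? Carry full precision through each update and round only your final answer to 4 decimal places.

0.0130

After 'alert': P(compromised) = 0.9·0.2500 / (0.9·0.2500 + 0.2·0.7500) ≈ 0.6000
After 'quiet': P(compromised) = 0.1·0.6000 / (0.1·0.6000 + 0.8·0.4000) ≈ 0.1579
After 'quiet': P(compromised) = 0.1·0.1579 / (0.1·0.1579 + 0.8·0.8421) ≈ 0.0229
After 'alert': P(compromised) = 0.9·0.0229 / (0.9·0.0229 + 0.2·0.9771) ≈ 0.0954
After 'quiet': P(compromised) = 0.1·0.0954 / (0.1·0.0954 + 0.8·0.9046) ≈ 0.0130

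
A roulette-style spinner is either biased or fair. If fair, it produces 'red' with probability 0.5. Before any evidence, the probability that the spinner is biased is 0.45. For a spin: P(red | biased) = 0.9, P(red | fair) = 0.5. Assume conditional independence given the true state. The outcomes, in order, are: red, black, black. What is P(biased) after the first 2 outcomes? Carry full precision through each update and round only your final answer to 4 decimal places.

Apply Bayes' rule sequentially, carrying P(biased) forward.
After 'red': P(biased) = 0.9·0.4500 / (0.9·0.4500 + 0.5·0.5500) ≈ 0.5956
After 'black': P(biased) = 0.1·0.5956 / (0.1·0.5956 + 0.5·0.4044) ≈ 0.2275

0.2275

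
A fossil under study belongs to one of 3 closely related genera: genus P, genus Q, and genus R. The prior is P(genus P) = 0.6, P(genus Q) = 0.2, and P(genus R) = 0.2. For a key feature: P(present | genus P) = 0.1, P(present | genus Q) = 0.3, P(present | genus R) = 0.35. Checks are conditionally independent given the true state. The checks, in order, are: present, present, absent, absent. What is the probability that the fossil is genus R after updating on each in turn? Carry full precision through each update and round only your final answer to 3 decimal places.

0.431

Each posterior becomes the prior for the next update.
After 'present': normaliser = 0.1·0.6000 + 0.3·0.2000 + 0.35·0.2000; P(genus P) ≈ 0.3158, P(genus Q) ≈ 0.3158, P(genus R) ≈ 0.3684
After 'present': normaliser = 0.1·0.3158 + 0.3·0.3158 + 0.35·0.3684; P(genus P) ≈ 0.1237, P(genus Q) ≈ 0.3711, P(genus R) ≈ 0.5052
After 'absent': normaliser = 0.9·0.1237 + 0.7·0.3711 + 0.65·0.5052; P(genus P) ≈ 0.1592, P(genus Q) ≈ 0.3714, P(genus R) ≈ 0.4694
After 'absent': normaliser = 0.9·0.1592 + 0.7·0.3714 + 0.65·0.4694; P(genus P) ≈ 0.2022, P(genus Q) ≈ 0.3670, P(genus R) ≈ 0.4307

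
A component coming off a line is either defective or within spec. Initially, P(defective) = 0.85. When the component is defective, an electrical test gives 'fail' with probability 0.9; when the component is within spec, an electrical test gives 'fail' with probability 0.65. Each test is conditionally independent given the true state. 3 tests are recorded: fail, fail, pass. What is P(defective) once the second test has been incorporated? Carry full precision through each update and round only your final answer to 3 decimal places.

0.916

After 'fail': P(defective) = 0.9·0.8500 / (0.9·0.8500 + 0.65·0.1500) ≈ 0.8870
After 'fail': P(defective) = 0.9·0.8870 / (0.9·0.8870 + 0.65·0.1130) ≈ 0.9157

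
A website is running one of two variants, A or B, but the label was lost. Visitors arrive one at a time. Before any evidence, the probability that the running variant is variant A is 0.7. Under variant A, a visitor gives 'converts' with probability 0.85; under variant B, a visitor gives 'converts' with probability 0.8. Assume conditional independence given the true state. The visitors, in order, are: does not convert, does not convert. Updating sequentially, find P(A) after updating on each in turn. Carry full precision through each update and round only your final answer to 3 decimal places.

After 'does not convert': P(A) = 0.15·0.7000 / (0.15·0.7000 + 0.2·0.3000) ≈ 0.6364
After 'does not convert': P(A) = 0.15·0.6364 / (0.15·0.6364 + 0.2·0.3636) ≈ 0.5676

0.568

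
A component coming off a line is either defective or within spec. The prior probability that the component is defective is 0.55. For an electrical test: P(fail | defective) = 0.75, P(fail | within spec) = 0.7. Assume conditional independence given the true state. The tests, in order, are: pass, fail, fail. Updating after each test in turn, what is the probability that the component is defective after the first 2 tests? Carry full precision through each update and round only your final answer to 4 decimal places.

After 'pass': P(defective) = 0.25·0.5500 / (0.25·0.5500 + 0.3·0.4500) ≈ 0.5046
After 'fail': P(defective) = 0.75·0.5046 / (0.75·0.5046 + 0.7·0.4954) ≈ 0.5218

0.5218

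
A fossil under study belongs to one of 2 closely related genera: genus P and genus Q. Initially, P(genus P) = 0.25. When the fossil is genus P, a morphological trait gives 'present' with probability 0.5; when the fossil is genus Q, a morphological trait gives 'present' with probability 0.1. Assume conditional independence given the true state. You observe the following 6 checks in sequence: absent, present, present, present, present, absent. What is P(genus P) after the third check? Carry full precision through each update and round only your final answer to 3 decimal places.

0.822

Each posterior becomes the prior for the next update.
After 'absent': P(genus P) = 0.5·0.2500 / (0.5·0.2500 + 0.9·0.7500) ≈ 0.1562
After 'present': P(genus P) = 0.5·0.1562 / (0.5·0.1562 + 0.1·0.8438) ≈ 0.4808
After 'present': P(genus P) = 0.5·0.4808 / (0.5·0.4808 + 0.1·0.5192) ≈ 0.8224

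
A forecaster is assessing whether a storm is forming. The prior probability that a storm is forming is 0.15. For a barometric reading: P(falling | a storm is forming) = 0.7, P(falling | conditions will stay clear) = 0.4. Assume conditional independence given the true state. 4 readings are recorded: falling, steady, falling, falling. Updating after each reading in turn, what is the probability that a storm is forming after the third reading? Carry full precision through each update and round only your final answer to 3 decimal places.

After 'falling': P(storm) = 0.7·0.1500 / (0.7·0.1500 + 0.4·0.8500) ≈ 0.2360
After 'steady': P(storm) = 0.3·0.2360 / (0.3·0.2360 + 0.6·0.7640) ≈ 0.1338
After 'falling': P(storm) = 0.7·0.1338 / (0.7·0.1338 + 0.4·0.8662) ≈ 0.2127

0.213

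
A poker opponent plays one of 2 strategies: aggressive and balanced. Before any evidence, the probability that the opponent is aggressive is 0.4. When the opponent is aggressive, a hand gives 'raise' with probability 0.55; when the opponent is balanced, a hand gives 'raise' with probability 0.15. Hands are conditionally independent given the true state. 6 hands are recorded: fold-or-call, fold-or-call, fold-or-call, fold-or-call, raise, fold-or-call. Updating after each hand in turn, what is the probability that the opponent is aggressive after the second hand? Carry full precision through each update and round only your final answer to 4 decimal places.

0.1574

After 'fold-or-call': P(aggressive) = 0.45·0.4000 / (0.45·0.4000 + 0.85·0.6000) ≈ 0.2609
After 'fold-or-call': P(aggressive) = 0.45·0.2609 / (0.45·0.2609 + 0.85·0.7391) ≈ 0.1574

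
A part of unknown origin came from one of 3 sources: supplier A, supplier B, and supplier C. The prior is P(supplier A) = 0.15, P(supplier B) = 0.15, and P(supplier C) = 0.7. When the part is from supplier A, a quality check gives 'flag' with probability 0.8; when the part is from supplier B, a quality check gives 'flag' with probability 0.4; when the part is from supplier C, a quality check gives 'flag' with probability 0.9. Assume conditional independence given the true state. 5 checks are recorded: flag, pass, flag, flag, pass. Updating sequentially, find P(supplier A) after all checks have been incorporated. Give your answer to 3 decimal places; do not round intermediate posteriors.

0.264

After 'flag': normaliser = 0.8·0.1500 + 0.4·0.1500 + 0.9·0.7000; P(supplier A) ≈ 0.1481, P(supplier B) ≈ 0.0741, P(supplier C) ≈ 0.7778
After 'pass': normaliser = 0.2·0.1481 + 0.6·0.0741 + 0.1·0.7778; P(supplier A) ≈ 0.1951, P(supplier B) ≈ 0.2927, P(supplier C) ≈ 0.5122
After 'flag': normaliser = 0.8·0.1951 + 0.4·0.2927 + 0.9·0.5122; P(supplier A) ≈ 0.2126, P(supplier B) ≈ 0.1595, P(supplier C) ≈ 0.6279
After 'flag': normaliser = 0.8·0.2126 + 0.4·0.1595 + 0.9·0.6279; P(supplier A) ≈ 0.2129, P(supplier B) ≈ 0.0798, P(supplier C) ≈ 0.7073
After 'pass': normaliser = 0.2·0.2129 + 0.6·0.0798 + 0.1·0.7073; P(supplier A) ≈ 0.2641, P(supplier B) ≈ 0.2971, P(supplier C) ≈ 0.4387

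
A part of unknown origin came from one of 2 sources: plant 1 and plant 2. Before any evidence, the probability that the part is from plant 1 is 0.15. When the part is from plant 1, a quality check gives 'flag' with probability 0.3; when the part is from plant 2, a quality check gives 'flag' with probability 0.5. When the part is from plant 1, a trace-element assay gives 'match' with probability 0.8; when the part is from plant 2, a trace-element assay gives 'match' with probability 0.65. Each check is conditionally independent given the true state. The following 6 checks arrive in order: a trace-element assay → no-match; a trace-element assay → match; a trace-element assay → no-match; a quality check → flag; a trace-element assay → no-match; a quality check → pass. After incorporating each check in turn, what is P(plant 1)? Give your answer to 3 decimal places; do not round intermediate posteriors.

After a trace-element assay='no-match': P(plant 1) = 0.2·0.1500 / (0.2·0.1500 + 0.35·0.8500) ≈ 0.0916
After a trace-element assay='match': P(plant 1) = 0.8·0.0916 / (0.8·0.0916 + 0.65·0.9084) ≈ 0.1104
After a trace-element assay='no-match': P(plant 1) = 0.2·0.1104 / (0.2·0.1104 + 0.35·0.8896) ≈ 0.0662
After a quality check='flag': P(plant 1) = 0.3·0.0662 / (0.3·0.0662 + 0.5·0.9338) ≈ 0.0408
After a trace-element assay='no-match': P(plant 1) = 0.2·0.0408 / (0.2·0.0408 + 0.35·0.9592) ≈ 0.0237
After a quality check='pass': P(plant 1) = 0.7·0.0237 / (0.7·0.0237 + 0.5·0.9763) ≈ 0.0329

0.033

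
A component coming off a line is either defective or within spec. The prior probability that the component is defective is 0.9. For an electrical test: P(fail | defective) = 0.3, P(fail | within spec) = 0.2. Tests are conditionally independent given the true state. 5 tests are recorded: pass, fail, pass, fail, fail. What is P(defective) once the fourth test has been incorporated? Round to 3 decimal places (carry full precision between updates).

0.939

After 'pass': P(defective) = 0.7·0.9000 / (0.7·0.9000 + 0.8·0.1000) ≈ 0.8873
After 'fail': P(defective) = 0.3·0.8873 / (0.3·0.8873 + 0.2·0.1127) ≈ 0.9220
After 'pass': P(defective) = 0.7·0.9220 / (0.7·0.9220 + 0.8·0.0780) ≈ 0.9118
After 'fail': P(defective) = 0.3·0.9118 / (0.3·0.9118 + 0.2·0.0882) ≈ 0.9394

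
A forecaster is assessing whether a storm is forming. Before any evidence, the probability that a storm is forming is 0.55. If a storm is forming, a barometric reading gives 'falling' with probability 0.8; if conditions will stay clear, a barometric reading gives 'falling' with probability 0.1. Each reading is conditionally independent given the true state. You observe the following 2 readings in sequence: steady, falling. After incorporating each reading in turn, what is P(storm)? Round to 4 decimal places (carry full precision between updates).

0.6848

After 'steady': P(storm) = 0.2·0.5500 / (0.2·0.5500 + 0.9·0.4500) ≈ 0.2136
After 'falling': P(storm) = 0.8·0.2136 / (0.8·0.2136 + 0.1·0.7864) ≈ 0.6848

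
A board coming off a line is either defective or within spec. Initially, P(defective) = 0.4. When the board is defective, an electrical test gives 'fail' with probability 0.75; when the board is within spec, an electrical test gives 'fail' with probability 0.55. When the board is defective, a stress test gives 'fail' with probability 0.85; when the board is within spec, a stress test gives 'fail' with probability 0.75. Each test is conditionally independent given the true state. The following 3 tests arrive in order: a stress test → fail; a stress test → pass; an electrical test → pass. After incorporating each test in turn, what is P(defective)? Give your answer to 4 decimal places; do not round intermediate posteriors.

After a stress test='fail': P(defective) = 0.85·0.4000 / (0.85·0.4000 + 0.75·0.6000) ≈ 0.4304
After a stress test='pass': P(defective) = 0.15·0.4304 / (0.15·0.4304 + 0.25·0.5696) ≈ 0.3119
After an electrical test='pass': P(defective) = 0.25·0.3119 / (0.25·0.3119 + 0.45·0.6881) ≈ 0.2012

0.2012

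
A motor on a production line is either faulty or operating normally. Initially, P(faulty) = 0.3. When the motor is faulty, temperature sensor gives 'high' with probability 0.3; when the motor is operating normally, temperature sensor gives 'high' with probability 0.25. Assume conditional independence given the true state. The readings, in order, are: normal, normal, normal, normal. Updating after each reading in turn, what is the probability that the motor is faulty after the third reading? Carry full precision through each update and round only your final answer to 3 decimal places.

After 'normal': P(faulty) = 0.7·0.3000 / (0.7·0.3000 + 0.75·0.7000) ≈ 0.2857
After 'normal': P(faulty) = 0.7·0.2857 / (0.7·0.2857 + 0.75·0.7143) ≈ 0.2718
After 'normal': P(faulty) = 0.7·0.2718 / (0.7·0.2718 + 0.75·0.7282) ≈ 0.2584

0.258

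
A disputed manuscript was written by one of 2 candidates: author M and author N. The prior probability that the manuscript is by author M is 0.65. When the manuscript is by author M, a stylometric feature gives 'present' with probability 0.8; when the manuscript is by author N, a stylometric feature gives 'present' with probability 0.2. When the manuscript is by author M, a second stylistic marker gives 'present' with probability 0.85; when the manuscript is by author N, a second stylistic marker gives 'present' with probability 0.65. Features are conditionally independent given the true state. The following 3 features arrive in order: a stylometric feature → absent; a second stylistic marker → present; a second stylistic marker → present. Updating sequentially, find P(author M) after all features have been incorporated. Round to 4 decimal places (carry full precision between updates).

After a stylometric feature='absent': P(author M) = 0.2·0.6500 / (0.2·0.6500 + 0.8·0.3500) ≈ 0.3171
After a second stylistic marker='present': P(author M) = 0.85·0.3171 / (0.85·0.3171 + 0.65·0.6829) ≈ 0.3778
After a second stylistic marker='present': P(author M) = 0.85·0.3778 / (0.85·0.3778 + 0.65·0.6222) ≈ 0.4426

0.4426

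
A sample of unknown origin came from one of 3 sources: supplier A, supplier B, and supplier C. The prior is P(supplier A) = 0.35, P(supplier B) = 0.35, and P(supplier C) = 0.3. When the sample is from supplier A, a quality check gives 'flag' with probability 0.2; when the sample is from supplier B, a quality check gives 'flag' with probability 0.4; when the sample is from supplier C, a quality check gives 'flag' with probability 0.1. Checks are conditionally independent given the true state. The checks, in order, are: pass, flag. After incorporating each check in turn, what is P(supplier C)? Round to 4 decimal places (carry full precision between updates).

0.1617

After 'pass': normaliser = 0.8·0.3500 + 0.6·0.3500 + 0.9·0.3000; P(supplier A) ≈ 0.3684, P(supplier B) ≈ 0.2763, P(supplier C) ≈ 0.3553
After 'flag': normaliser = 0.2·0.3684 + 0.4·0.2763 + 0.1·0.3553; P(supplier A) ≈ 0.3353, P(supplier B) ≈ 0.5030, P(supplier C) ≈ 0.1617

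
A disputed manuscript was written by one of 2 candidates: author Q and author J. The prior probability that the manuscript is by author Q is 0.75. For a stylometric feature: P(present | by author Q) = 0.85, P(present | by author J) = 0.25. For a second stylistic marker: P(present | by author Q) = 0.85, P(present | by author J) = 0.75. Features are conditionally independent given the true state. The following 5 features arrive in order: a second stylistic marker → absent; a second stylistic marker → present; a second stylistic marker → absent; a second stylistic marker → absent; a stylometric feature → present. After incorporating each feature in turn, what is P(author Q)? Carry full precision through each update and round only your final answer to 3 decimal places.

0.714

Apply Bayes' rule sequentially, carrying P(author Q) forward.
After a second stylistic marker='absent': P(author Q) = 0.15·0.7500 / (0.15·0.7500 + 0.25·0.2500) ≈ 0.6429
After a second stylistic marker='present': P(author Q) = 0.85·0.6429 / (0.85·0.6429 + 0.75·0.3571) ≈ 0.6711
After a second stylistic marker='absent': P(author Q) = 0.15·0.6711 / (0.15·0.6711 + 0.25·0.3289) ≈ 0.5504
After a second stylistic marker='absent': P(author Q) = 0.15·0.5504 / (0.15·0.5504 + 0.25·0.4496) ≈ 0.4234
After a stylometric feature='present': P(author Q) = 0.85·0.4234 / (0.85·0.4234 + 0.25·0.5766) ≈ 0.7140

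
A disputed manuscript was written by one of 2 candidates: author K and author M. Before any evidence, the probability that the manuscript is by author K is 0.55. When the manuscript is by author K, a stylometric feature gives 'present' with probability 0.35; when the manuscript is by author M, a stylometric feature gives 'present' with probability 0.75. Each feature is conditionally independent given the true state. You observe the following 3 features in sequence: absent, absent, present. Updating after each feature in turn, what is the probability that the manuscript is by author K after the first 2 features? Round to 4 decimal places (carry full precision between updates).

After 'absent': P(author K) = 0.65·0.5500 / (0.65·0.5500 + 0.25·0.4500) ≈ 0.7606
After 'absent': P(author K) = 0.65·0.7606 / (0.65·0.7606 + 0.25·0.2394) ≈ 0.8920

0.8920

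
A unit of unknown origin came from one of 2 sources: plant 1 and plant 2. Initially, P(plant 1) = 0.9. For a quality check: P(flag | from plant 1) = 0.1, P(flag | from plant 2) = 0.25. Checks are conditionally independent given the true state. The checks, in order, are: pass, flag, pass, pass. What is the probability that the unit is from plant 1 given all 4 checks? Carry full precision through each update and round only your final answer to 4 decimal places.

0.8615

Each posterior becomes the prior for the next update.
After 'pass': P(plant 1) = 0.9·0.9000 / (0.9·0.9000 + 0.75·0.1000) ≈ 0.9153
After 'flag': P(plant 1) = 0.1·0.9153 / (0.1·0.9153 + 0.25·0.0847) ≈ 0.8120
After 'pass': P(plant 1) = 0.9·0.8120 / (0.9·0.8120 + 0.75·0.1880) ≈ 0.8383
After 'pass': P(plant 1) = 0.9·0.8383 / (0.9·0.8383 + 0.75·0.1617) ≈ 0.8615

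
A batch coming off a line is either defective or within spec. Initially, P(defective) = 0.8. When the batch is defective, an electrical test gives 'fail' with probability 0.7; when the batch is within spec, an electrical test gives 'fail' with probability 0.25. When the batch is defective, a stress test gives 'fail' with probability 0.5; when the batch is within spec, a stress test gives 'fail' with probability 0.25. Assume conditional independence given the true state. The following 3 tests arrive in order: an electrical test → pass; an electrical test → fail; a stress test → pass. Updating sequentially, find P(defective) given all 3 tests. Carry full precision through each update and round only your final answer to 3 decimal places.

After an electrical test='pass': P(defective) = 0.3·0.8000 / (0.3·0.8000 + 0.75·0.2000) ≈ 0.6154
After an electrical test='fail': P(defective) = 0.7·0.6154 / (0.7·0.6154 + 0.25·0.3846) ≈ 0.8175
After a stress test='pass': P(defective) = 0.5·0.8175 / (0.5·0.8175 + 0.75·0.1825) ≈ 0.7492

0.749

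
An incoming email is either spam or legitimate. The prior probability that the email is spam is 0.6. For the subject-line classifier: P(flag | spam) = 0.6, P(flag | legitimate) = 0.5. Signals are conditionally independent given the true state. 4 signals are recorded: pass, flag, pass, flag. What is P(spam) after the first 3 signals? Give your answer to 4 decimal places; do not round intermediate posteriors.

Apply Bayes' rule sequentially, carrying P(spam) forward.
After 'pass': P(spam) = 0.4·0.6000 / (0.4·0.6000 + 0.5·0.4000) ≈ 0.5455
After 'flag': P(spam) = 0.6·0.5455 / (0.6·0.5455 + 0.5·0.4545) ≈ 0.5902
After 'pass': P(spam) = 0.4·0.5902 / (0.4·0.5902 + 0.5·0.4098) ≈ 0.5353

0.5353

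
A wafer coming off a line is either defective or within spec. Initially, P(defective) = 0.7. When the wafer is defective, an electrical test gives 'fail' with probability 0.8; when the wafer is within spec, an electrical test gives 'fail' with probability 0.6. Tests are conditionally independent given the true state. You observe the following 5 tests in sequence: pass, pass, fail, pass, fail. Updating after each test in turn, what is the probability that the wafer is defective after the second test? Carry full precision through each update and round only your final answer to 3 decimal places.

0.368

After 'pass': P(defective) = 0.2·0.7000 / (0.2·0.7000 + 0.4·0.3000) ≈ 0.5385
After 'pass': P(defective) = 0.2·0.5385 / (0.2·0.5385 + 0.4·0.4615) ≈ 0.3684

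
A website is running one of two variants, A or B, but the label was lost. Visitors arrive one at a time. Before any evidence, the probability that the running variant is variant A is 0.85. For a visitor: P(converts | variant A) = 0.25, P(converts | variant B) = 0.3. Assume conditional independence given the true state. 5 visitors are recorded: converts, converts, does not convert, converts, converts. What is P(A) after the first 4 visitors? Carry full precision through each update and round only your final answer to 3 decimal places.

0.778

After 'converts': P(A) = 0.25·0.8500 / (0.25·0.8500 + 0.3·0.1500) ≈ 0.8252
After 'converts': P(A) = 0.25·0.8252 / (0.25·0.8252 + 0.3·0.1748) ≈ 0.7974
After 'does not convert': P(A) = 0.75·0.7974 / (0.75·0.7974 + 0.7·0.2026) ≈ 0.8083
After 'converts': P(A) = 0.25·0.8083 / (0.25·0.8083 + 0.3·0.1917) ≈ 0.7784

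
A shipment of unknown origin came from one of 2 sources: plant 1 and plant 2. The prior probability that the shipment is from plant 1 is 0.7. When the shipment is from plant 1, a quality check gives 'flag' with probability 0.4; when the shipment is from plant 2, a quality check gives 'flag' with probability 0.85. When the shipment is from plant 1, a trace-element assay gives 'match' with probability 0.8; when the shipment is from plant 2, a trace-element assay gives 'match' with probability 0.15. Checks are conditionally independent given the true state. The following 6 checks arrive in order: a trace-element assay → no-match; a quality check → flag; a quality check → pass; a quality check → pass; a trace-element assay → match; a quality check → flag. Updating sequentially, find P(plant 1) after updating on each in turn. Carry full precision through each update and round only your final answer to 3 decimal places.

Each posterior becomes the prior for the next update.
After a trace-element assay='no-match': P(plant 1) = 0.2·0.7000 / (0.2·0.7000 + 0.85·0.3000) ≈ 0.3544
After a quality check='flag': P(plant 1) = 0.4·0.3544 / (0.4·0.3544 + 0.85·0.6456) ≈ 0.2053
After a quality check='pass': P(plant 1) = 0.6·0.2053 / (0.6·0.2053 + 0.15·0.7947) ≈ 0.5082
After a quality check='pass': P(plant 1) = 0.6·0.5082 / (0.6·0.5082 + 0.15·0.4918) ≈ 0.8052
After a trace-element assay='match': P(plant 1) = 0.8·0.8052 / (0.8·0.8052 + 0.15·0.1948) ≈ 0.9566
After a quality check='flag': P(plant 1) = 0.4·0.9566 / (0.4·0.9566 + 0.85·0.0434) ≈ 0.9121

0.912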